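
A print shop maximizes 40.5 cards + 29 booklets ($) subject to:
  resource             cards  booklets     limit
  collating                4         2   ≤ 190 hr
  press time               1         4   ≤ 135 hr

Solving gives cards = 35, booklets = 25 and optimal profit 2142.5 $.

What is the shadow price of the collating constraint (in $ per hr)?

9.5

At the optimum: collating uses 190 of 190 (binding); press time uses 135 of 135 (binding).
The binding rows give the dual system: 4·y_collating + 1·y_press time = 40.5 and 2·y_collating + 4·y_press time = 29.
Solving: y_collating = 9.5, y_press time = 2.5.
Shadow price of collating = 9.5.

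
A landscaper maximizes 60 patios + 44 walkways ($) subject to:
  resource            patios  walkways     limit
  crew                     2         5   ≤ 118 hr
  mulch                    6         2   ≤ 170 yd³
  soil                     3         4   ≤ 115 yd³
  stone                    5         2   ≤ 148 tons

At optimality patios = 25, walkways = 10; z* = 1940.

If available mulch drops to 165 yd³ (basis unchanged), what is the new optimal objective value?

At the optimum: crew uses 100 of 118 (slack = 18); mulch uses 170 of 170 (binding); soil uses 115 of 115 (binding); stone uses 145 of 148 (slack = 3).
Since crew, stone are not tight, their duals are 0.
The binding rows give the dual system: 6·y_mulch + 3·y_soil = 60 and 2·y_mulch + 4·y_soil = 44.
Solving: y_mulch = 6, y_soil = 8.
Δz = y_mulch·Δb = 6 × (-5) = -30, so new z* = 1940 − 30 = 1910.

1910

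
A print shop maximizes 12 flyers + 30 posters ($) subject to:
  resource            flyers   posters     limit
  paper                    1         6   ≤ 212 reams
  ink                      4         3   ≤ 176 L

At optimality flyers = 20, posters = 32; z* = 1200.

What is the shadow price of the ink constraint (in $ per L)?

2

Check each constraint at x*: paper 212/212 (tight); ink 176/176 (tight).
Dual feasibility on the basic columns requires 1·y_paper + 4·y_ink = 12, 6·y_paper + 3·y_ink = 30.
Solving: y_paper = 4, y_ink = 2.
Shadow price of ink = 2.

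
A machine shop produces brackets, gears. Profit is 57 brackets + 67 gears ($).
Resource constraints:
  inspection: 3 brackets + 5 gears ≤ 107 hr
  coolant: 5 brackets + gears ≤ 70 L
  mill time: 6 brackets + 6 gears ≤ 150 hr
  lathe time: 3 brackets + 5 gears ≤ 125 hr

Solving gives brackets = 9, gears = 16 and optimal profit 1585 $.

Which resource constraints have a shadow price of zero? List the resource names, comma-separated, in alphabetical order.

coolant, lathe time

inspection: 107/107 (binding)
coolant: 61/70 (slack 9)
mill time: 150/150 (binding)
lathe time: 107/125 (slack 18)
By complementary slackness, a constraint with positive slack has shadow price 0 → coolant, lathe time.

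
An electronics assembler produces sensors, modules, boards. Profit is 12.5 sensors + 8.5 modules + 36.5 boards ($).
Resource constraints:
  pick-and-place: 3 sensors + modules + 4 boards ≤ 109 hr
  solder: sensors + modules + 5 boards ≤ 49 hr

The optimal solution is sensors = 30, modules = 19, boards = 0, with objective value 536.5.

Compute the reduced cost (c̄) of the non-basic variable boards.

At the optimum: pick-and-place uses 109 of 109 (binding); solder uses 49 of 49 (binding).
Dual feasibility on the basic columns requires 3·y_pick-and-place + 1·y_solder = 12.5, 1·y_pick-and-place + 1·y_solder = 8.5.
→ y_pick-and-place = 2 and y_solder = 6.5.
Reduced cost of boards: c₃ − yᵀa₃ = 36.5 − (2·4 + 6.5·5) = 36.5 − 40.5 = -4.

-4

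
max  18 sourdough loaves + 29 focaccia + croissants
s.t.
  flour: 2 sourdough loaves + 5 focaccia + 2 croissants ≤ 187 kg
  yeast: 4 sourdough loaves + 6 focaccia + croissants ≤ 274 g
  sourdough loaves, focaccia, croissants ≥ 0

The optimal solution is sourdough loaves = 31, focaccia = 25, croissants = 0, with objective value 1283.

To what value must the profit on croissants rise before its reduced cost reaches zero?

Both flour and yeast are binding at x*.
Dual feasibility on the basic columns requires 2·y_flour + 4·y_yeast = 18, 5·y_flour + 6·y_yeast = 29.
This yields shadow prices y_flour = 1, y_yeast = 4.
croissants enters the basis when its profit ≥ yᵀa₃ = 1·2 + 4·1 = 6.

6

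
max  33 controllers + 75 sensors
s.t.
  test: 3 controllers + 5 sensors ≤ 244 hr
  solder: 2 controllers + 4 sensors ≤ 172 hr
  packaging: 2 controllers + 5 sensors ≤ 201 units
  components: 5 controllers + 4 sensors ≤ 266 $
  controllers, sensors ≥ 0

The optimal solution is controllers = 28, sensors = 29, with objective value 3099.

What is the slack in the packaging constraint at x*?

packaging used = 2·28 + 5·29 = 201; slack = 201 − 201 = 0.

0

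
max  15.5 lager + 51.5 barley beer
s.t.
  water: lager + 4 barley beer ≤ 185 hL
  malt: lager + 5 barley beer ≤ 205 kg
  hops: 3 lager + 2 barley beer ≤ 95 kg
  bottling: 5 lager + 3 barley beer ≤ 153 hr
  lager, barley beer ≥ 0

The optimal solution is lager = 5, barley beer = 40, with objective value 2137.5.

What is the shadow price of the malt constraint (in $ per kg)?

9.5

Check each constraint at x*: water 165/185 (slack 20); malt 205/205 (tight); hops 95/95 (tight); bottling 145/153 (slack 8).
Slack constraints have shadow price 0 (complementary slackness).
From A_Bᵀ y = c: 1·y_malt + 3·y_hops = 15.5; 5·y_malt + 2·y_hops = 51.5.
→ y_malt = 9.5 and y_hops = 2.
Shadow price of malt = 9.5.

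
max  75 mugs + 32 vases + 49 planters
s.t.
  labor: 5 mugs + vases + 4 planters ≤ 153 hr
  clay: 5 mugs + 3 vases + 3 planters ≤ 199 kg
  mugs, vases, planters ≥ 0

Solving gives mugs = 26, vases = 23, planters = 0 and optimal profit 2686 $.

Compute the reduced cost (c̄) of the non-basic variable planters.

Check each constraint at x*: labor 153/153 (tight); clay 199/199 (tight).
Dual feasibility on the basic columns requires 5·y_labor + 5·y_clay = 75, 1·y_labor + 3·y_clay = 32.
This yields shadow prices y_labor = 6.5, y_clay = 8.5.
Reduced cost of planters: c₃ − yᵀa₃ = 49 − (6.5·4 + 8.5·3) = 49 − 51.5 = -2.5.

-2.5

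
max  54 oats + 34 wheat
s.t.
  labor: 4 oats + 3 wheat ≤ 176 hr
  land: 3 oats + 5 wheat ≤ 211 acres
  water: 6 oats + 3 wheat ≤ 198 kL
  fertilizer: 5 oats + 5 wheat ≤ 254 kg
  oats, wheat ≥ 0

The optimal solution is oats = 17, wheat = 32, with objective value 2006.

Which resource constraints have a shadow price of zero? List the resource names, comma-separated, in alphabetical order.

fertilizer, labor

labor: 164/176 (slack 12)
land: 211/211 (binding)
water: 198/198 (binding)
fertilizer: 245/254 (slack 9)
By complementary slackness, a constraint with positive slack has shadow price 0 → fertilizer, labor.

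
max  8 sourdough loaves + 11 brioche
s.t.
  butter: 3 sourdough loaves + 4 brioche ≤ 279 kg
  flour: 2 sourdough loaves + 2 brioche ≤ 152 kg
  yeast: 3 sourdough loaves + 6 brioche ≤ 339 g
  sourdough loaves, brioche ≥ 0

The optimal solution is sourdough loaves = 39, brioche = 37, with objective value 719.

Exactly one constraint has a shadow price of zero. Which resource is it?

butter: 265/279 (slack 14)
flour: 152/152 (binding)
yeast: 339/339 (binding)
By complementary slackness, a constraint with positive slack has shadow price 0 → butter.

butter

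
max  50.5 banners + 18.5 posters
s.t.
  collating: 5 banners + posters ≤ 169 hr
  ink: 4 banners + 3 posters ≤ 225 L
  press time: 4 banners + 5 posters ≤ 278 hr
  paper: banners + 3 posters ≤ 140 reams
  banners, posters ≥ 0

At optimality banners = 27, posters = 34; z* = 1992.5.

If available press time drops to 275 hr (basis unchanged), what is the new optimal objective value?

Binding: collating and press time. Non-binding: ink (15 unused), paper (11 unused).
Since ink, paper are not tight, their duals are 0.
From A_Bᵀ y = c: 5·y_collating + 4·y_press time = 50.5; 1·y_collating + 5·y_press time = 18.5.
This yields shadow prices y_collating = 8.5, y_press time = 2.
Δz = y_press time·Δb = 2 × (-3) = -6, so new z* = 1992.5 − 6 = 1986.5.

1986.5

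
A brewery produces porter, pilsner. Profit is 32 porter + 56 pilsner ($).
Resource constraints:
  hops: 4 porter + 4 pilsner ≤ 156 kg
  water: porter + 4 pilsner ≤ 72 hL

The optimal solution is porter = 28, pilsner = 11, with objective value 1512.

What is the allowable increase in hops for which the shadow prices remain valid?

Binding constraints: hops, water. The basis is B = [[4,4],[1,4]] with det 12.
Per unit increase in hops, x* moves by d = (0.3333, -0.0833).
The basis stays optimal until pilsner reaches 0; allowable increase = 132 kg.

132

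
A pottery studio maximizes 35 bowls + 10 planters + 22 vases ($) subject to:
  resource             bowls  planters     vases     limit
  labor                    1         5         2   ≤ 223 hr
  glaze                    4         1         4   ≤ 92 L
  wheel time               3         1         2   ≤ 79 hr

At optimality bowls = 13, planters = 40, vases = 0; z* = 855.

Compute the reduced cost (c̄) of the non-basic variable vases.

Check each constraint at x*: labor 213/223 (slack 10); glaze 92/92 (tight); wheel time 79/79 (tight).
By complementary slackness, y = 0 for the non-binding constraint.
The binding rows give the dual system: 4·y_glaze + 3·y_wheel time = 35 and 1·y_glaze + 1·y_wheel time = 10.
This yields shadow prices y_glaze = 5, y_wheel time = 5.
Reduced cost of vases: c₃ − yᵀa₃ = 22 − (5·4 + 5·2) = 22 − 30 = -8.

-8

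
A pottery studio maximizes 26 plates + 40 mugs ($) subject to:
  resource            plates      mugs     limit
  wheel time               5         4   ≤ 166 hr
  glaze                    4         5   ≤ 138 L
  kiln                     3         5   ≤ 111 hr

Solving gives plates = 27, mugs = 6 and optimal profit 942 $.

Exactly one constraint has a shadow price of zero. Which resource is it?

wheel time: 159/166 (slack 7)
glaze: 138/138 (binding)
kiln: 111/111 (binding)
By complementary slackness, a constraint with positive slack has shadow price 0 → wheel time.

wheel time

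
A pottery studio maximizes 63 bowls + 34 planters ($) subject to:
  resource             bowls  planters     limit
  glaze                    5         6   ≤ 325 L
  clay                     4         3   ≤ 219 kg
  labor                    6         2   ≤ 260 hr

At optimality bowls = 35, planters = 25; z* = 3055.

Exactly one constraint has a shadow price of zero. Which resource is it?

clay

glaze: 325/325 (binding)
clay: 215/219 (slack 4)
labor: 260/260 (binding)
By complementary slackness, a constraint with positive slack has shadow price 0 → clay.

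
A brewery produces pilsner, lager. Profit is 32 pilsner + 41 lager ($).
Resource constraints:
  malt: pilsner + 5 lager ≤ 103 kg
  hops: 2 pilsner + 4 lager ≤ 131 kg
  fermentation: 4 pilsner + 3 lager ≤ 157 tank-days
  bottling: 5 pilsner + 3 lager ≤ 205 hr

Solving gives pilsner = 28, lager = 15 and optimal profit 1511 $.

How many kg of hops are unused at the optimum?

15

hops used = 2·28 + 4·15 = 116; slack = 131 − 116 = 15.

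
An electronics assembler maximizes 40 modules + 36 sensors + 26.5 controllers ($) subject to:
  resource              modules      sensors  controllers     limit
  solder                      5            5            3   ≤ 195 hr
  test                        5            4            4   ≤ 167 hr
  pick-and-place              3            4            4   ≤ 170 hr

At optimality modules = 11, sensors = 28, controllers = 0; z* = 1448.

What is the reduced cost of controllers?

-1.5

Binding: solder and test. Non-binding: pick-and-place (25 unused).
Slack constraints have shadow price 0 (complementary slackness).
Dual feasibility on the basic columns requires 5·y_solder + 5·y_test = 40, 5·y_solder + 4·y_test = 36.
Solving: y_solder = 4, y_test = 4.
Reduced cost of controllers: c₃ − yᵀa₃ = 26.5 − (4·3 + 4·4) = 26.5 − 28 = -1.5.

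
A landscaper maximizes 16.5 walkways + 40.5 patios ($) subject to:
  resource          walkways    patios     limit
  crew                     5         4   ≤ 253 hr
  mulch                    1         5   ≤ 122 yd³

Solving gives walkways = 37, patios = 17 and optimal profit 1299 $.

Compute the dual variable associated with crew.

2

Check each constraint at x*: crew 253/253 (tight); mulch 122/122 (tight).
The binding rows give the dual system: 5·y_crew + 1·y_mulch = 16.5 and 4·y_crew + 5·y_mulch = 40.5.
This yields shadow prices y_crew = 2, y_mulch = 6.5.
Shadow price of crew = 2.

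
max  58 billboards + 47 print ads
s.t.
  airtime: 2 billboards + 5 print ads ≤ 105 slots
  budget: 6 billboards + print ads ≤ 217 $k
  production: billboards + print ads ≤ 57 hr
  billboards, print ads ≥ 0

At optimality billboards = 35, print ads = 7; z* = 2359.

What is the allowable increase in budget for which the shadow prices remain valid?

Binding constraints: airtime, budget. The basis is B = [[2,5],[6,1]] with det -28.
Per unit increase in budget, x* moves by d = (0.1786, -0.0714).
The basis stays optimal until print ads reaches 0; allowable increase = 98 $k.

98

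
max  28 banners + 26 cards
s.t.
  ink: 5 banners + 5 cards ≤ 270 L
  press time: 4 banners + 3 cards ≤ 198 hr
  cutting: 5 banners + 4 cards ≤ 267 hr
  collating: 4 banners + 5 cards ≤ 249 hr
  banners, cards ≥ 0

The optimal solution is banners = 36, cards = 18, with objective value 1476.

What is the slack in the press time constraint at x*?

0

press time used = 4·36 + 3·18 = 198; slack = 198 − 198 = 0.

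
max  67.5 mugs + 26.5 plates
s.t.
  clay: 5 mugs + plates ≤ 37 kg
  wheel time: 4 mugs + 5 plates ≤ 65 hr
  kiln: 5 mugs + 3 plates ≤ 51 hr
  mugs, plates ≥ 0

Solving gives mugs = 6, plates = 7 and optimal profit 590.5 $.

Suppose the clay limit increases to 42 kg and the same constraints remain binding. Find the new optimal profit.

625.5

Check each constraint at x*: clay 37/37 (tight); wheel time 59/65 (slack 6); kiln 51/51 (tight).
Since wheel time is not tight, its dual is 0.
From A_Bᵀ y = c: 5·y_clay + 5·y_kiln = 67.5; 1·y_clay + 3·y_kiln = 26.5.
Solving: y_clay = 7, y_kiln = 6.5.
Δz = y_clay·Δb = 7 × (5) = 35, so new z* = 590.5 + 35 = 625.5.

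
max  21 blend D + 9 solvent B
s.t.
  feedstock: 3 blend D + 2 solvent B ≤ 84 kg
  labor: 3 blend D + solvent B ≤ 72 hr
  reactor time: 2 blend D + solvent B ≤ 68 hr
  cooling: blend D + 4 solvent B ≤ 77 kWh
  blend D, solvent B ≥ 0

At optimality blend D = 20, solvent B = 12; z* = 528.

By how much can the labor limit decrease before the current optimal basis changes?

2.7

Binding constraints: feedstock, labor. The basis is B = [[3,2],[3,1]] with det -3.
Per unit decrease in labor, x* moves by d = (-0.6667, 1).
The basis stays optimal until cooling becomes binding; allowable decrease = 2.7 hr.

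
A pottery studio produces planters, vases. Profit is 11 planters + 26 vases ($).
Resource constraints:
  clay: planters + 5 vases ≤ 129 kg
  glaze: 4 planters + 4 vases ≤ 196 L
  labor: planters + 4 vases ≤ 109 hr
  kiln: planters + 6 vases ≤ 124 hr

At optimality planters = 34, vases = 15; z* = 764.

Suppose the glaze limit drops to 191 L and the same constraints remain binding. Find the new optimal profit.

754

Binding: glaze and kiln. Non-binding: clay (20 unused), labor (15 unused).
By complementary slackness, y = 0 for the non-binding constraints.
The binding rows give the dual system: 4·y_glaze + 1·y_kiln = 11 and 4·y_glaze + 6·y_kiln = 26.
This yields shadow prices y_glaze = 2, y_kiln = 3.
Δz = y_glaze·Δb = 2 × (-5) = -10, so new z* = 764 − 10 = 754.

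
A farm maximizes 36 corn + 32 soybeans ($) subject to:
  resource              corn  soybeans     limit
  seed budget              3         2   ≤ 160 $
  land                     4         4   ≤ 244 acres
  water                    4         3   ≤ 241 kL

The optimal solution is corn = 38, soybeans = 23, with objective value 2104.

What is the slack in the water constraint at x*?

water used = 4·38 + 3·23 = 221; slack = 241 − 221 = 20.

20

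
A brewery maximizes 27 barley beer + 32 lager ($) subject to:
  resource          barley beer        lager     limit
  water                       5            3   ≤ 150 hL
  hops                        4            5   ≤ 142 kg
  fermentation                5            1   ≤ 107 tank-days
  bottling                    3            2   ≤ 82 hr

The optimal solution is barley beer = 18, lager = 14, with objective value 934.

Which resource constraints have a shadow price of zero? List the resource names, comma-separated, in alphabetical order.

water: 132/150 (slack 18)
hops: 142/142 (binding)
fermentation: 104/107 (slack 3)
bottling: 82/82 (binding)
By complementary slackness, a constraint with positive slack has shadow price 0 → fermentation, water.

fermentation, water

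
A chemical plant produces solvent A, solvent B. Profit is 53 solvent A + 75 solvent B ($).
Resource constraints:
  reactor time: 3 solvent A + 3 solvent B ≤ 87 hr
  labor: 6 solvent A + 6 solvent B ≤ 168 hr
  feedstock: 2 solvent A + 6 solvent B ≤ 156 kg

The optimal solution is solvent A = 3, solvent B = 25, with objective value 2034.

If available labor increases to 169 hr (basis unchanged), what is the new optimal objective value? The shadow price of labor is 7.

Δb = 1, so new z* = 2034 + (7)·(1) = 2034 + 7 = 2041.

2041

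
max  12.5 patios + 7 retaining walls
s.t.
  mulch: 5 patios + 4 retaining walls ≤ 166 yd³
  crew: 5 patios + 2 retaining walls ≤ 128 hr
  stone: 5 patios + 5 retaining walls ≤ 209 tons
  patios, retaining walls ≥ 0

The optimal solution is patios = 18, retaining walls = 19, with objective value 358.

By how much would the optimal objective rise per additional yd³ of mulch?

Check each constraint at x*: mulch 166/166 (tight); crew 128/128 (tight); stone 185/209 (slack 24).
Slack constraints have shadow price 0 (complementary slackness).
The binding rows give the dual system: 5·y_mulch + 5·y_crew = 12.5 and 4·y_mulch + 2·y_crew = 7.
Solving: y_mulch = 1, y_crew = 1.5.
Shadow price of mulch = 1.

1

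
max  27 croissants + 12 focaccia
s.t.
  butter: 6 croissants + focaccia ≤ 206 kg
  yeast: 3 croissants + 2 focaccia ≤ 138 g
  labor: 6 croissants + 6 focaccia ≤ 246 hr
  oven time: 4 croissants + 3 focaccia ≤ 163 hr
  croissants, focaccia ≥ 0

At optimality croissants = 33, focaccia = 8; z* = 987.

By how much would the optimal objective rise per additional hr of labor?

At the optimum: butter uses 206 of 206 (binding); yeast uses 115 of 138 (slack = 23); labor uses 246 of 246 (binding); oven time uses 156 of 163 (slack = 7).
Since yeast, oven time are not tight, their duals are 0.
From A_Bᵀ y = c: 6·y_butter + 6·y_labor = 27; 1·y_butter + 6·y_labor = 12.
→ y_butter = 3 and y_labor = 1.5.
Shadow price of labor = 1.5.

1.5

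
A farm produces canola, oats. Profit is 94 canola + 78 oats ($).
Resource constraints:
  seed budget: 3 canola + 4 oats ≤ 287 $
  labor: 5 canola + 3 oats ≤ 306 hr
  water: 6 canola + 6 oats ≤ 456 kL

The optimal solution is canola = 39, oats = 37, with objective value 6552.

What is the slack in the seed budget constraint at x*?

22

seed budget used = 3·39 + 4·37 = 265; slack = 287 − 265 = 22.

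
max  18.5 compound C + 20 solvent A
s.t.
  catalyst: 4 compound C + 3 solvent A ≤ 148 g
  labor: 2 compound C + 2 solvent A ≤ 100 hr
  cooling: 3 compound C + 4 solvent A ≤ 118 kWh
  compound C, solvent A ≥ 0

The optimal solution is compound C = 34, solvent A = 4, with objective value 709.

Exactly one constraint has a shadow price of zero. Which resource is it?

catalyst: 148/148 (binding)
labor: 76/100 (slack 24)
cooling: 118/118 (binding)
By complementary slackness, a constraint with positive slack has shadow price 0 → labor.

labor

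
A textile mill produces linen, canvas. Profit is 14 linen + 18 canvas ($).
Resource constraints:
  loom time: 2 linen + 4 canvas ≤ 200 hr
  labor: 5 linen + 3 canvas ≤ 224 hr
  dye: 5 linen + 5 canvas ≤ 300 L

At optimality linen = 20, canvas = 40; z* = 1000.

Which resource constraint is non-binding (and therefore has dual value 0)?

loom time: 200/200 (binding)
labor: 220/224 (slack 4)
dye: 300/300 (binding)
By complementary slackness, a constraint with positive slack has shadow price 0 → labor.

labor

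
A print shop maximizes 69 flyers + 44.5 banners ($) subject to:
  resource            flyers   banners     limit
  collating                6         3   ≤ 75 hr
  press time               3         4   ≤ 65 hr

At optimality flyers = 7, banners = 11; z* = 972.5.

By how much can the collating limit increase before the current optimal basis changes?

Binding constraints: collating, press time. The basis is B = [[6,3],[3,4]] with det 15.
Per unit increase in collating, x* moves by d = (0.2667, -0.2).
The basis stays optimal until banners reaches 0; allowable increase = 55 hr.

55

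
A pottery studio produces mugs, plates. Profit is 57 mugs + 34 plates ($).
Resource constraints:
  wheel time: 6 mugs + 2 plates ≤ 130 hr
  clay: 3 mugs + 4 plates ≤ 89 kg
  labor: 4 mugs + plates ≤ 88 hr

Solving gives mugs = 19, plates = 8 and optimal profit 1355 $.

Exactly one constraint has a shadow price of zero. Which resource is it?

wheel time: 130/130 (binding)
clay: 89/89 (binding)
labor: 84/88 (slack 4)
By complementary slackness, a constraint with positive slack has shadow price 0 → labor.

labor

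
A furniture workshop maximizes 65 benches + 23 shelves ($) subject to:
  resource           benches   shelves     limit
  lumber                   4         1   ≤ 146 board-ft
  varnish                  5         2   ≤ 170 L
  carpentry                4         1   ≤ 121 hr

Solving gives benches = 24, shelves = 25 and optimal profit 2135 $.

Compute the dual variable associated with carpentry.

5

At the optimum: lumber uses 121 of 146 (slack = 25); varnish uses 170 of 170 (binding); carpentry uses 121 of 121 (binding).
Slack constraints have shadow price 0 (complementary slackness).
Dual feasibility on the basic columns requires 5·y_varnish + 4·y_carpentry = 65, 2·y_varnish + 1·y_carpentry = 23.
Solving: y_varnish = 9, y_carpentry = 5.
Shadow price of carpentry = 5.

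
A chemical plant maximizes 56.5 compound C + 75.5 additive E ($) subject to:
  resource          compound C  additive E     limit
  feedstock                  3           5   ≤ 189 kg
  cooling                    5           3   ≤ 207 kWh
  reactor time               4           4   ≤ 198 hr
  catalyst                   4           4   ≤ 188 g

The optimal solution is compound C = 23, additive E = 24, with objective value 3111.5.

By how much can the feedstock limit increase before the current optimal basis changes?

Binding constraints: feedstock, catalyst. The basis is B = [[3,5],[4,4]] with det -8.
Per unit increase in feedstock, x* moves by d = (-0.5, 0.5).
The basis stays optimal until compound C reaches 0; allowable increase = 46 kg.

46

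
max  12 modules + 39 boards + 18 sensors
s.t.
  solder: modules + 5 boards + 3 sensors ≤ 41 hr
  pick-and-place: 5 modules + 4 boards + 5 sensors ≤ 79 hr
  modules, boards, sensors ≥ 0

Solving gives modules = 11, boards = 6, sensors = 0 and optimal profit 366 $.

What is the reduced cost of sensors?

-8

Both solder and pick-and-place are binding at x*.
Dual feasibility on the basic columns requires 1·y_solder + 5·y_pick-and-place = 12, 5·y_solder + 4·y_pick-and-place = 39.
This yields shadow prices y_solder = 7, y_pick-and-place = 1.
Reduced cost of sensors: c₃ − yᵀa₃ = 18 − (7·3 + 1·5) = 18 − 26 = -8.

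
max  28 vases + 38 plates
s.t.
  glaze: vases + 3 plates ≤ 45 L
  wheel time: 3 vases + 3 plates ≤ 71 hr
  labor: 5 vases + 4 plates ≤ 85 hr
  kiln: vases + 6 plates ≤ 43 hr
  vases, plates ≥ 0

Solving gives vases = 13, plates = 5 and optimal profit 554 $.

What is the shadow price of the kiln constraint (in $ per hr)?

At the optimum: glaze uses 28 of 45 (slack = 17); wheel time uses 54 of 71 (slack = 17); labor uses 85 of 85 (binding); kiln uses 43 of 43 (binding).
By complementary slackness, y = 0 for the non-binding constraints.
The binding rows give the dual system: 5·y_labor + 1·y_kiln = 28 and 4·y_labor + 6·y_kiln = 38.
Solving: y_labor = 5, y_kiln = 3.
Shadow price of kiln = 3.

3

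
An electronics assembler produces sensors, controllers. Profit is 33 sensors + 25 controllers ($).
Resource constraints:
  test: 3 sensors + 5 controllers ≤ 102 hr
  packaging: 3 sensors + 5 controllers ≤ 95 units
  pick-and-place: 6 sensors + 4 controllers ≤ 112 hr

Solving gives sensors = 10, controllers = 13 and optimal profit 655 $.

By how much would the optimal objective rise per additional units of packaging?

Binding: packaging and pick-and-place. Non-binding: test (7 unused).
Slack constraints have shadow price 0 (complementary slackness).
Dual feasibility on the basic columns requires 3·y_packaging + 6·y_pick-and-place = 33, 5·y_packaging + 4·y_pick-and-place = 25.
Solving: y_packaging = 1, y_pick-and-place = 5.
Shadow price of packaging = 1.

1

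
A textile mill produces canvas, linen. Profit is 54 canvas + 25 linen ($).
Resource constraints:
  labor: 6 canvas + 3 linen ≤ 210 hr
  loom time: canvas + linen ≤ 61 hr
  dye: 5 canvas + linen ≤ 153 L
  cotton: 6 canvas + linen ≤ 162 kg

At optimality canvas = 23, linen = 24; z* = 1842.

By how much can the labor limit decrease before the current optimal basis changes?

48

Binding constraints: labor, cotton. The basis is B = [[6,3],[6,1]] with det -12.
Per unit decrease in labor, x* moves by d = (0.0833, -0.5).
The basis stays optimal until linen reaches 0; allowable decrease = 48 hr.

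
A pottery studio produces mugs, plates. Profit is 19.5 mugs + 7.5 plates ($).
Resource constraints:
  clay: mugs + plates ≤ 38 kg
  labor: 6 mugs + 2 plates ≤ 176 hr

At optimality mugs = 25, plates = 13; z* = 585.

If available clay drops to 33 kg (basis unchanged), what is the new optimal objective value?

577.5

Both clay and labor are binding at x*.
The binding rows give the dual system: 1·y_clay + 6·y_labor = 19.5 and 1·y_clay + 2·y_labor = 7.5.
Solving: y_clay = 1.5, y_labor = 3.
Δz = y_clay·Δb = 1.5 × (-5) = -7.5, so new z* = 585 − 7.5 = 577.5.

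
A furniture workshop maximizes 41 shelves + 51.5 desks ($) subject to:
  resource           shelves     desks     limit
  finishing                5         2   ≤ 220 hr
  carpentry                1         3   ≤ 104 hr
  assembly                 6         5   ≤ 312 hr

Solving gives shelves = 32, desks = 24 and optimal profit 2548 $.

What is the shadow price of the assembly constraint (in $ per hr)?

At the optimum: finishing uses 208 of 220 (slack = 12); carpentry uses 104 of 104 (binding); assembly uses 312 of 312 (binding).
By complementary slackness, y = 0 for the non-binding constraint.
From A_Bᵀ y = c: 1·y_carpentry + 6·y_assembly = 41; 3·y_carpentry + 5·y_assembly = 51.5.
Solving: y_carpentry = 8, y_assembly = 5.5.
Shadow price of assembly = 5.5.

5.5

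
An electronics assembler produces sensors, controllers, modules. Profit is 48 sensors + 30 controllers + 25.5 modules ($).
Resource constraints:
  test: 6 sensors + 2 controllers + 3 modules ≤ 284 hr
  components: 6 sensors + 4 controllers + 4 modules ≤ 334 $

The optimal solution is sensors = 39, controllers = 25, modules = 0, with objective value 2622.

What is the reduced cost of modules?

At the optimum: test uses 284 of 284 (binding); components uses 334 of 334 (binding).
Dual feasibility on the basic columns requires 6·y_test + 6·y_components = 48, 2·y_test + 4·y_components = 30.
This yields shadow prices y_test = 1, y_components = 7.
Reduced cost of modules: c₃ − yᵀa₃ = 25.5 − (1·3 + 7·4) = 25.5 − 31 = -5.5.

-5.5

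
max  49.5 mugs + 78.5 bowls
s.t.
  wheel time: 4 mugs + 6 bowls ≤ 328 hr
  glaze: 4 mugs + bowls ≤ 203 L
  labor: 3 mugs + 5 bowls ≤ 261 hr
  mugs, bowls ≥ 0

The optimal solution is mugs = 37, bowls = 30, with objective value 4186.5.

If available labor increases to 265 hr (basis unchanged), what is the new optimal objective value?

Binding: wheel time and labor. Non-binding: glaze (25 unused).
Since glaze is not tight, its dual is 0.
Dual feasibility on the basic columns requires 4·y_wheel time + 3·y_labor = 49.5, 6·y_wheel time + 5·y_labor = 78.5.
→ y_wheel time = 6 and y_labor = 8.5.
Δz = y_labor·Δb = 8.5 × (4) = 34, so new z* = 4186.5 + 34 = 4220.5.

4220.5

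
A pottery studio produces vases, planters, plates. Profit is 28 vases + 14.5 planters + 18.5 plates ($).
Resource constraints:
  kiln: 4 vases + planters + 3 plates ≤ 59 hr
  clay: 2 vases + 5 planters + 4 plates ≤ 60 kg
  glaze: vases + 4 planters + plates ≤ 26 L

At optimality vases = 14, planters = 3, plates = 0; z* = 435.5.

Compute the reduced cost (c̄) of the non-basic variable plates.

At the optimum: kiln uses 59 of 59 (binding); clay uses 43 of 60 (slack = 17); glaze uses 26 of 26 (binding).
By complementary slackness, y = 0 for the non-binding constraint.
From A_Bᵀ y = c: 4·y_kiln + 1·y_glaze = 28; 1·y_kiln + 4·y_glaze = 14.5.
Solving: y_kiln = 6.5, y_glaze = 2.
Reduced cost of plates: c₃ − yᵀa₃ = 18.5 − (6.5·3 + 2·1) = 18.5 − 21.5 = -3.

-3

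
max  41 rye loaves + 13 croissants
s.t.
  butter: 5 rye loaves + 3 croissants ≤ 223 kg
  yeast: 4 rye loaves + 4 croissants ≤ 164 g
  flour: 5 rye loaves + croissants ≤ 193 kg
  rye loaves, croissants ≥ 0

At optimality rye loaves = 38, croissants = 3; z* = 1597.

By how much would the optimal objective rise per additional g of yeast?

1.5

Binding: yeast and flour. Non-binding: butter (24 unused).
Since butter is not tight, its dual is 0.
From A_Bᵀ y = c: 4·y_yeast + 5·y_flour = 41; 4·y_yeast + 1·y_flour = 13.
This yields shadow prices y_yeast = 1.5, y_flour = 7.
Shadow price of yeast = 1.5.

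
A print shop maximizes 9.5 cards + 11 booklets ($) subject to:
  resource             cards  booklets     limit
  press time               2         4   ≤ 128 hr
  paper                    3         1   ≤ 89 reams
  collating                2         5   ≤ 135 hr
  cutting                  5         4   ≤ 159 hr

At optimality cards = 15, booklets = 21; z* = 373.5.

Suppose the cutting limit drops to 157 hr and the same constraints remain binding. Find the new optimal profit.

Check each constraint at x*: press time 114/128 (slack 14); paper 66/89 (slack 23); collating 135/135 (tight); cutting 159/159 (tight).
Slack constraints have shadow price 0 (complementary slackness).
Dual feasibility on the basic columns requires 2·y_collating + 5·y_cutting = 9.5, 5·y_collating + 4·y_cutting = 11.
→ y_collating = 1 and y_cutting = 1.5.
Δz = y_cutting·Δb = 1.5 × (-2) = -3, so new z* = 373.5 − 3 = 370.5.

370.5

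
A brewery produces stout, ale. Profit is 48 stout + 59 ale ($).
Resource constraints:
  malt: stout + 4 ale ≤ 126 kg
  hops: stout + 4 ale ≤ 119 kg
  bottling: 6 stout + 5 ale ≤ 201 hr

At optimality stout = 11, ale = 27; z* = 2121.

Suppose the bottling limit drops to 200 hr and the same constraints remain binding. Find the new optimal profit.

At the optimum: malt uses 119 of 126 (slack = 7); hops uses 119 of 119 (binding); bottling uses 201 of 201 (binding).
Since malt is not tight, its dual is 0.
The binding rows give the dual system: 1·y_hops + 6·y_bottling = 48 and 4·y_hops + 5·y_bottling = 59.
→ y_hops = 6 and y_bottling = 7.
Δz = y_bottling·Δb = 7 × (-1) = -7, so new z* = 2121 − 7 = 2114.

2114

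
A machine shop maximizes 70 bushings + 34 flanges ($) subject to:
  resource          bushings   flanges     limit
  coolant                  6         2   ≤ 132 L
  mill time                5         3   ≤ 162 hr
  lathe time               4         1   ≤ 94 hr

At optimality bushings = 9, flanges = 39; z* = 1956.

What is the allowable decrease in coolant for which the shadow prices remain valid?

24

Binding constraints: coolant, mill time. The basis is B = [[6,2],[5,3]] with det 8.
Per unit decrease in coolant, x* moves by d = (-0.375, 0.625).
The basis stays optimal until bushings reaches 0; allowable decrease = 24 L.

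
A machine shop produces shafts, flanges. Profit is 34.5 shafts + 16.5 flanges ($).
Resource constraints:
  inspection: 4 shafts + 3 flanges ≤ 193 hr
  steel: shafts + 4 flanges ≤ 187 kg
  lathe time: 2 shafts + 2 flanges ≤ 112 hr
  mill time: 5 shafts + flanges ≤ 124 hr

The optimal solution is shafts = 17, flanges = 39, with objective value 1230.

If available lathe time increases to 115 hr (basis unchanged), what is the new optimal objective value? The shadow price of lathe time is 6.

1248

Δb = 3, so new z* = 1230 + (6)·(3) = 1230 + 18 = 1248.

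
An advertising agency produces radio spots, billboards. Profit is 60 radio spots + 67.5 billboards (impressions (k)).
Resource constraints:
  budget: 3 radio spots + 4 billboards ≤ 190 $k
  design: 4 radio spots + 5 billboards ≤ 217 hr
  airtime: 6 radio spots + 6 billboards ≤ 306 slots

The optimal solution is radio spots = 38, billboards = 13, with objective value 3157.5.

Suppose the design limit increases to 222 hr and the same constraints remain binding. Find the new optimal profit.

Check each constraint at x*: budget 166/190 (slack 24); design 217/217 (tight); airtime 306/306 (tight).
Slack constraints have shadow price 0 (complementary slackness).
The binding rows give the dual system: 4·y_design + 6·y_airtime = 60 and 5·y_design + 6·y_airtime = 67.5.
→ y_design = 7.5 and y_airtime = 5.
Δz = y_design·Δb = 7.5 × (5) = 37.5, so new z* = 3157.5 + 37.5 = 3195.

3195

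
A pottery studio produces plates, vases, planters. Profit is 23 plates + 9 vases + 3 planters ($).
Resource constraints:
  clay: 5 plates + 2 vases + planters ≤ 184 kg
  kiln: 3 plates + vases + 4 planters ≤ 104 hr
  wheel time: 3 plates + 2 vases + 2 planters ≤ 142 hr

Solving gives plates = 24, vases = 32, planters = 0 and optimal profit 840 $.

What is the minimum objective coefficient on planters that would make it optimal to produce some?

At the optimum: clay uses 184 of 184 (binding); kiln uses 104 of 104 (binding); wheel time uses 136 of 142 (slack = 6).
By complementary slackness, y = 0 for the non-binding constraint.
Dual feasibility on the basic columns requires 5·y_clay + 3·y_kiln = 23, 2·y_clay + 1·y_kiln = 9.
→ y_clay = 4 and y_kiln = 1.
planters enters the basis when its profit ≥ yᵀa₃ = 4·1 + 1·4 = 8.

8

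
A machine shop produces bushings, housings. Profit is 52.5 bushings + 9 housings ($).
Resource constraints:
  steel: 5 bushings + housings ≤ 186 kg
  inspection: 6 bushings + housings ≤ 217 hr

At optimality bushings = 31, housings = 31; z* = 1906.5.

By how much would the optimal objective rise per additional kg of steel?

Both steel and inspection are binding at x*.
From A_Bᵀ y = c: 5·y_steel + 6·y_inspection = 52.5; 1·y_steel + 1·y_inspection = 9.
This yields shadow prices y_steel = 1.5, y_inspection = 7.5.
Shadow price of steel = 1.5.

1.5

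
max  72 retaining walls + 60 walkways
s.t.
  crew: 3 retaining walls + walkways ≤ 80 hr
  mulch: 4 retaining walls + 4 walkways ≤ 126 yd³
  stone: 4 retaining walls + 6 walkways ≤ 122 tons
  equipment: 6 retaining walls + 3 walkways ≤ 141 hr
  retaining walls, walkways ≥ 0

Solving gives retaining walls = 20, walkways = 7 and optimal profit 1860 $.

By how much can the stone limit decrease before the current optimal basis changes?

Binding constraints: stone, equipment. The basis is B = [[4,6],[6,3]] with det -24.
Per unit decrease in stone, x* moves by d = (0.125, -0.25).
The basis stays optimal until walkways reaches 0; allowable decrease = 28 tons.

28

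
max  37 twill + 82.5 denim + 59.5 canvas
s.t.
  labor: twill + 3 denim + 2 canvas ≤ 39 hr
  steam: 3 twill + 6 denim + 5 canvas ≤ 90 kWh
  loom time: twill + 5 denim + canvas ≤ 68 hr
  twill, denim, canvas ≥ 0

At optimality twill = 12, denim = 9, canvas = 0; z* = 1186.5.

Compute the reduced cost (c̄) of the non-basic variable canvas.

Binding: labor and steam. Non-binding: loom time (11 unused).
Since loom time is not tight, its dual is 0.
From A_Bᵀ y = c: 1·y_labor + 3·y_steam = 37; 3·y_labor + 6·y_steam = 82.5.
Solving: y_labor = 8.5, y_steam = 9.5.
Reduced cost of canvas: c₃ − yᵀa₃ = 59.5 − (8.5·2 + 9.5·5) = 59.5 − 64.5 = -5.

-5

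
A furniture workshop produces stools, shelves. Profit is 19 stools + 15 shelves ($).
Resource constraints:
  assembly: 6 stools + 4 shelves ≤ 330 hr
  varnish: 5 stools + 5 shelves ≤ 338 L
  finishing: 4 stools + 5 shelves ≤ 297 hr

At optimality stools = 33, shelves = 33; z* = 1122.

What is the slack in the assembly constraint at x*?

assembly used = 6·33 + 4·33 = 330; slack = 330 − 330 = 0.

0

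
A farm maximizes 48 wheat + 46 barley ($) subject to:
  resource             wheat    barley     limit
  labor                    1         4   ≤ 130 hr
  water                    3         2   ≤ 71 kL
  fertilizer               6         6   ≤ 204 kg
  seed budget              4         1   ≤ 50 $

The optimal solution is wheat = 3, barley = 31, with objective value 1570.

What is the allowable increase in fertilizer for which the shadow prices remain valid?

1.8

Binding constraints: water, fertilizer. The basis is B = [[3,2],[6,6]] with det 6.
Per unit increase in fertilizer, x* moves by d = (-0.3333, 0.5).
The basis stays optimal until labor becomes binding; allowable increase = 1.8 kg.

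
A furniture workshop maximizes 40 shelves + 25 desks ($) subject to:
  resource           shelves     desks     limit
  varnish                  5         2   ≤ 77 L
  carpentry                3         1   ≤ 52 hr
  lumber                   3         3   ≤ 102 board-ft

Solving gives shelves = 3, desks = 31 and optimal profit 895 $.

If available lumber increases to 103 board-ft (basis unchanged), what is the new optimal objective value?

900

Binding: varnish and lumber. Non-binding: carpentry (12 unused).
By complementary slackness, y = 0 for the non-binding constraint.
Dual feasibility on the basic columns requires 5·y_varnish + 3·y_lumber = 40, 2·y_varnish + 3·y_lumber = 25.
→ y_varnish = 5 and y_lumber = 5.
Δz = y_lumber·Δb = 5 × (1) = 5, so new z* = 895 + 5 = 900.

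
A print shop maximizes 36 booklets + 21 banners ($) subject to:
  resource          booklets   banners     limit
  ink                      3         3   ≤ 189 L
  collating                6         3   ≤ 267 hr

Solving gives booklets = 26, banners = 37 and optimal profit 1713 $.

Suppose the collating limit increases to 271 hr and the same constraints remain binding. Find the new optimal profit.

1733

Both ink and collating are binding at x*.
Dual feasibility on the basic columns requires 3·y_ink + 6·y_collating = 36, 3·y_ink + 3·y_collating = 21.
This yields shadow prices y_ink = 2, y_collating = 5.
Δz = y_collating·Δb = 5 × (4) = 20, so new z* = 1713 + 20 = 1733.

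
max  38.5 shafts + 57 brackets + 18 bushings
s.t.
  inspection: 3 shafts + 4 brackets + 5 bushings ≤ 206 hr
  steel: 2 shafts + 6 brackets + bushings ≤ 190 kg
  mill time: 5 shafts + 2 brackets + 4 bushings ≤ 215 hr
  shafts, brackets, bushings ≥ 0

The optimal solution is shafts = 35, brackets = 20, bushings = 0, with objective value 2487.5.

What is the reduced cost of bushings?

-8

At the optimum: inspection uses 185 of 206 (slack = 21); steel uses 190 of 190 (binding); mill time uses 215 of 215 (binding).
Slack constraints have shadow price 0 (complementary slackness).
The binding rows give the dual system: 2·y_steel + 5·y_mill time = 38.5 and 6·y_steel + 2·y_mill time = 57.
→ y_steel = 8 and y_mill time = 4.5.
Reduced cost of bushings: c₃ − yᵀa₃ = 18 − (8·1 + 4.5·4) = 18 − 26 = -8.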